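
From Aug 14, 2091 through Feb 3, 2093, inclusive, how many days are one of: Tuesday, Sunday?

Aug 14, 2091 is a Tuesday.
From Aug 14, 2091 to Feb 3, 2093 is 540 days inclusive.
540 = 7 × 77 + 1, so there are 77 full weeks plus 1 extra day.
Each full week contributes 2 days from the set (Tue, Sun): 77 × 2 = 154.
The 1 extra day is Tue — 1 of them qualifies.
Total: 154 + 1 = 155.

155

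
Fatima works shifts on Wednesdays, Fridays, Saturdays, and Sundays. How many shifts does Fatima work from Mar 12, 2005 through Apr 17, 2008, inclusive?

Mar 12, 2005 is a Saturday.
The range spans 1133 days (inclusive of both endpoints).
1133 = 7 × 161 + 6, so there are 161 full weeks plus 6 extra days.
Each full week contributes 4 days from the set (Wed, Fri, Sat, Sun): 161 × 4 = 644.
The 6 extra days are Sat, Sun, Mon, Tue, Wed, Thu — 3 of them qualify.
Total: 644 + 3 = 647.

647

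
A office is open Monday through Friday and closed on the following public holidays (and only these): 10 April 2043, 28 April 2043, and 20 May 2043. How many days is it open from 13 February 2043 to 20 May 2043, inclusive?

13 February 2043 is a Friday.
That's 97 days from start to end, counting both.
97 = 7 × 13 + 6, so there are 13 full weeks plus 6 extra days.
Each full week contributes 5 weekdays (Mon–Fri): 13 × 5 = 65.
The 6 extra days are Fri, Sat, Sun, Mon, Tue, Wed — 4 of them qualify.
Total: 65 + 4 = 69.
Holidays: 10 April 2043 (Fri); 28 April 2043 (Tue); 20 May 2043 (Wed).
All 3 holidays fall on weekdays, so subtract 3.
Business days: 69 − 3 = 66.

66 business days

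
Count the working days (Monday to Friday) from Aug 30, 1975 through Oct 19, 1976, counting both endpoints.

297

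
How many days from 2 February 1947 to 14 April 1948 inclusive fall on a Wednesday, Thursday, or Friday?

187

2 February 1947 is a Sunday.
From 2 February 1947 to 14 April 1948 is 438 days inclusive.
438 = 7 × 62 + 4, so there are 62 full weeks plus 4 extra days.
Each full week contributes 3 days from the set (Wed, Thu, Fri): 62 × 3 = 186.
The 4 extra days are Sun, Mon, Tue, Wed — 1 of them qualifies.
Total: 186 + 1 = 187.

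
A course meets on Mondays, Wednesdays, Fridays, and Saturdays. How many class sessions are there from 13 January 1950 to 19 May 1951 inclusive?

13 January 1950 is a Friday.
That's 492 days from start to end, counting both.
492 = 7 × 70 + 2, so there are 70 full weeks plus 2 extra days.
Each full week contributes 4 days from the set (Mon, Wed, Fri, Sat): 70 × 4 = 280.
The 2 extra days are Friday, Saturday — 2 of them qualify.
Total: 280 + 2 = 282.

282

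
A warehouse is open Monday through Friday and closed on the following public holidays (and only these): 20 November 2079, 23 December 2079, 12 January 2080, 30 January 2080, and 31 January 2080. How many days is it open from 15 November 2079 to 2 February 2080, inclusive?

15 November 2079 is a Wednesday.
The range spans 80 days (inclusive of both endpoints).
80 = 7 × 11 + 3, so there are 11 full weeks plus 3 extra days.
Each full week contributes 5 weekdays (Mon–Fri): 11 × 5 = 55.
The 3 extra days are Wed, Thu, Fri — 3 of them qualify.
Total: 55 + 3 = 58.
Holidays: 20 November 2079 (Mon); 23 December 2079 (Sat); 12 January 2080 (Fri); 30 January 2080 (Tue); 31 January 2080 (Wed).
4 of the 5 holidays fall on weekdays; the rest are weekends and were already excluded.
Business days: 58 − 4 = 54.

54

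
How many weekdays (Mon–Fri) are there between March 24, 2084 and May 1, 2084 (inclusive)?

March 24, 2084 is a Friday.
From March 24, 2084 to May 1, 2084 is 39 days inclusive.
39 = 7 × 5 + 4, so there are 5 full weeks plus 4 extra days.
Each full week contributes 5 weekdays (Mon–Fri): 5 × 5 = 25.
The 4 extra days are Friday, Saturday, Sunday, Monday — 2 of them qualify.
Total: 25 + 2 = 27.

27 weekdays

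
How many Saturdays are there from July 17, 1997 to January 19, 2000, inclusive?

131

July 17, 1997 is a Thursday.
From July 17, 1997 to January 19, 2000 is 917 days inclusive.
917 = 7 × 131, so the span is exactly 131 full weeks.
Each full week contributes one Saturday: 131 so far.
Total: 131.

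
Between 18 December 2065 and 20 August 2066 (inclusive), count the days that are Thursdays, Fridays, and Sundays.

106

18 December 2065 is a Friday.
From 18 December 2065 to 20 August 2066 is 246 days inclusive.
246 = 7 × 35 + 1, so there are 35 full weeks plus 1 extra day.
Each full week contributes 3 days from the set (Thu, Fri, Sun): 35 × 3 = 105.
The 1 extra day is Fri — 1 of them qualifies.
Total: 105 + 1 = 106.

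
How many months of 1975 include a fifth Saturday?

4

A month has five Saturdays exactly when Saturday falls within its first (length − 28) days.
Jan: 31 days, starts Wed → 5 of Wed, Thu, Fri
Feb: 28 days, starts Sat → 5 of (none)
Mar: 31 days, starts Sat → 5 of Sat, Sun, Mon ✓
Apr: 30 days, starts Tue → 5 of Tue, Wed
May: 31 days, starts Thu → 5 of Thu, Fri, Sat ✓
Jun: 30 days, starts Sun → 5 of Sun, Mon
Jul: 31 days, starts Tue → 5 of Tue, Wed, Thu
Aug: 31 days, starts Fri → 5 of Fri, Sat, Sun ✓
Sep: 30 days, starts Mon → 5 of Mon, Tue
Oct: 31 days, starts Wed → 5 of Wed, Thu, Fri
Nov: 30 days, starts Sat → 5 of Sat, Sun ✓
Dec: 31 days, starts Mon → 5 of Mon, Tue, Wed
Months with five Saturdays: Mar, May, Aug, Nov.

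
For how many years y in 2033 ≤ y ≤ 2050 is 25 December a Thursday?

2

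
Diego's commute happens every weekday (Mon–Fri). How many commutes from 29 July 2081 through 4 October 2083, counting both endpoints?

570 weekdays

29 July 2081 is a Tuesday.
The range spans 798 days (inclusive of both endpoints).
798 = 7 × 114, so the span is exactly 114 full weeks.
Each full week contributes 5 weekdays (Mon–Fri): 114 × 5 = 570.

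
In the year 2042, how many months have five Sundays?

A month has five Sundays exactly when Sunday falls within its first (length − 28) days.
Jan: 31 days, starts Wed → 5 of Wed, Thu, Fri
Feb: 28 days, starts Sat → 5 of (none)
Mar: 31 days, starts Sat → 5 of Sat, Sun, Mon ✓
Apr: 30 days, starts Tue → 5 of Tue, Wed
May: 31 days, starts Thu → 5 of Thu, Fri, Sat
Jun: 30 days, starts Sun → 5 of Sun, Mon ✓
Jul: 31 days, starts Tue → 5 of Tue, Wed, Thu
Aug: 31 days, starts Fri → 5 of Fri, Sat, Sun ✓
Sep: 30 days, starts Mon → 5 of Mon, Tue
Oct: 31 days, starts Wed → 5 of Wed, Thu, Fri
Nov: 30 days, starts Sat → 5 of Sat, Sun ✓
Dec: 31 days, starts Mon → 5 of Mon, Tue, Wed
Months with five Sundays: Mar, Jun, Aug, Nov.

4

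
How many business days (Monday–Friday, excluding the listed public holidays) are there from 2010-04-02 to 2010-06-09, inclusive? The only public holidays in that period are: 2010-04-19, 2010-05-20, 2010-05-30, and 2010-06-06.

2010-04-02 is a Friday.
From 2010-04-02 to 2010-06-09 is 69 days inclusive.
69 = 7 × 9 + 6, so there are 9 full weeks plus 6 extra days.
Each full week contributes 5 weekdays (Mon–Fri): 9 × 5 = 45.
The 6 extra days are Fri, Sat, Sun, Mon, Tue, Wed — 4 of them qualify.
Total: 45 + 4 = 49.
Holidays: 2010-04-19 (Mon); 2010-05-20 (Thu); 2010-05-30 (Sun); 2010-06-06 (Sun).
2 of the 4 holidays fall on weekdays; the rest are weekends and were already excluded.
Business days: 49 − 2 = 47.

47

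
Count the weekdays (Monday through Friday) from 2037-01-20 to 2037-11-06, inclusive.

209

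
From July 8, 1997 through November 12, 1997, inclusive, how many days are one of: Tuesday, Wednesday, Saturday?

July 8, 1997 is a Tuesday.
That's 128 days from start to end, counting both.
128 = 7 × 18 + 2, so there are 18 full weeks plus 2 extra days.
Each full week contributes 3 days from the set (Tue, Wed, Sat): 18 × 3 = 54.
The 2 extra days are Tue, Wed — 2 of them qualify.
Total: 54 + 2 = 56.

56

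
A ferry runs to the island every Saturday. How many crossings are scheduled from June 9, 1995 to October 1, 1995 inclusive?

17 Saturdays

June 9, 1995 is a Friday.
From June 9, 1995 to October 1, 1995 is 115 days inclusive.
115 = 7 × 16 + 3, so there are 16 full weeks plus 3 extra days.
Each full week contributes one Saturday: 16 so far.
The 3 extra days are Fri, Sat, Sun — 1 of them qualifies.
Total: 16 + 1 = 17.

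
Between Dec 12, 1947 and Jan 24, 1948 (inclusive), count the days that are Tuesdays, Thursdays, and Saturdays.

19

Dec 12, 1947 is a Friday.
From Dec 12, 1947 to Jan 24, 1948 is 44 days inclusive.
44 = 7 × 6 + 2, so there are 6 full weeks plus 2 extra days.
Each full week contributes 3 days from the set (Tue, Thu, Sat): 6 × 3 = 18.
The 2 extra days are Friday, Saturday — 1 of them qualifies.
Total: 18 + 1 = 19.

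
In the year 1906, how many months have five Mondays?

A month has five Mondays exactly when Monday falls within its first (length − 28) days.
Jan: 31 days, starts Mon → 5 of Mon, Tue, Wed ✓
Feb: 28 days, starts Thu → 5 of (none)
Mar: 31 days, starts Thu → 5 of Thu, Fri, Sat
Apr: 30 days, starts Sun → 5 of Sun, Mon ✓
May: 31 days, starts Tue → 5 of Tue, Wed, Thu
Jun: 30 days, starts Fri → 5 of Fri, Sat
Jul: 31 days, starts Sun → 5 of Sun, Mon, Tue ✓
Aug: 31 days, starts Wed → 5 of Wed, Thu, Fri
Sep: 30 days, starts Sat → 5 of Sat, Sun
Oct: 31 days, starts Mon → 5 of Mon, Tue, Wed ✓
Nov: 30 days, starts Thu → 5 of Thu, Fri
Dec: 31 days, starts Sat → 5 of Sat, Sun, Mon ✓
Months with five Mondays: Jan, Apr, Jul, Oct, Dec.

5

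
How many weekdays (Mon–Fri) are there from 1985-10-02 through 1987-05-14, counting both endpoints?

1985-10-02 is a Wednesday.
The range spans 590 days (inclusive of both endpoints).
590 = 7 × 84 + 2, so there are 84 full weeks plus 2 extra days.
Each full week contributes 5 weekdays (Mon–Fri): 84 × 5 = 420.
The 2 extra days are Wednesday, Thursday — 2 of them qualify.
Total: 420 + 2 = 422.

422 weekdays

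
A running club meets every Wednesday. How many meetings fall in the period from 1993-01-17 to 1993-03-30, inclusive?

10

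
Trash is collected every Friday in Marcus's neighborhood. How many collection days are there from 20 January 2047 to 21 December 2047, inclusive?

20 January 2047 is a Sunday.
From 20 January 2047 to 21 December 2047 is 336 days inclusive.
336 = 7 × 48, so the span is exactly 48 full weeks.
Each full week contributes one Friday: 48 so far.

48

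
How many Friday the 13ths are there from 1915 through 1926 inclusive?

19

Friday-the-13ths by year:
1915: Aug
1916: Oct
1917: Apr, Jul
1918: Sep, Dec
1919: Jun
1920: Feb, Aug
1921: May
1922: Jan, Oct
1923: Apr, Jul
1924: Jun
1925: Feb, Mar, Nov
1926: Aug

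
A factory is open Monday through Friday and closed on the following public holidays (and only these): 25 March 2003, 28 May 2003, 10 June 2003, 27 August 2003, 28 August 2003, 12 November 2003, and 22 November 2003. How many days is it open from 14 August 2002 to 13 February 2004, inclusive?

14 August 2002 is a Wednesday.
That's 549 days from start to end, counting both.
549 = 7 × 78 + 3, so there are 78 full weeks plus 3 extra days.
Each full week contributes 5 weekdays (Mon–Fri): 78 × 5 = 390.
The 3 extra days are Wednesday, Thursday, Friday — 3 of them qualify.
Total: 390 + 3 = 393.
Holidays: 25 March 2003 (Tue); 28 May 2003 (Wed); 10 June 2003 (Tue); 27 August 2003 (Wed); 28 August 2003 (Thu); 12 November 2003 (Wed); 22 November 2003 (Sat).
6 of the 7 holidays fall on weekdays; the rest are weekends and were already excluded.
Business days: 393 − 6 = 387.

387 business days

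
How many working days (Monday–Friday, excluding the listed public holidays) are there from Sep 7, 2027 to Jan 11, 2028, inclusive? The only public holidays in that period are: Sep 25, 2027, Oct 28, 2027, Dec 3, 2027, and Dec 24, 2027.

Sep 7, 2027 is a Tuesday.
From Sep 7, 2027 to Jan 11, 2028 is 127 days inclusive.
127 = 7 × 18 + 1, so there are 18 full weeks plus 1 extra day.
Each full week contributes 5 weekdays (Mon–Fri): 18 × 5 = 90.
The 1 extra day is Tue — 1 of them qualifies.
Total: 90 + 1 = 91.
Holidays: Sep 25, 2027 (Sat); Oct 28, 2027 (Thu); Dec 3, 2027 (Fri); Dec 24, 2027 (Fri).
3 of the 4 holidays fall on weekdays; the rest are weekends and were already excluded.
Business days: 91 − 3 = 88.

88 working days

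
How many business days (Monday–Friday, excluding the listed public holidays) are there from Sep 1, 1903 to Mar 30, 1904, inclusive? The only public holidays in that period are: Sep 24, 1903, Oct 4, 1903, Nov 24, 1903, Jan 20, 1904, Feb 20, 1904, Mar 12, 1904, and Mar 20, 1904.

149

Sep 1, 1903 is a Tuesday.
From Sep 1, 1903 to Mar 30, 1904 is 212 days inclusive.
212 = 7 × 30 + 2, so there are 30 full weeks plus 2 extra days.
Each full week contributes 5 weekdays (Mon–Fri): 30 × 5 = 150.
The 2 extra days are Tue, Wed — 2 of them qualify.
Total: 150 + 2 = 152.
Holidays: Sep 24, 1903 (Thu); Oct 4, 1903 (Sun); Nov 24, 1903 (Tue); Jan 20, 1904 (Wed); Feb 20, 1904 (Sat); Mar 12, 1904 (Sat); Mar 20, 1904 (Sun).
3 of the 7 holidays fall on weekdays; the rest are weekends and were already excluded.
Business days: 152 − 3 = 149.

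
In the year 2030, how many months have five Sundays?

4

A month has five Sundays exactly when Sunday falls within its first (length − 28) days.
Jan: 31 days, starts Tue → 5 of Tue, Wed, Thu
Feb: 28 days, starts Fri → 5 of (none)
Mar: 31 days, starts Fri → 5 of Fri, Sat, Sun ✓
Apr: 30 days, starts Mon → 5 of Mon, Tue
May: 31 days, starts Wed → 5 of Wed, Thu, Fri
Jun: 30 days, starts Sat → 5 of Sat, Sun ✓
Jul: 31 days, starts Mon → 5 of Mon, Tue, Wed
Aug: 31 days, starts Thu → 5 of Thu, Fri, Sat
Sep: 30 days, starts Sun → 5 of Sun, Mon ✓
Oct: 31 days, starts Tue → 5 of Tue, Wed, Thu
Nov: 30 days, starts Fri → 5 of Fri, Sat
Dec: 31 days, starts Sun → 5 of Sun, Mon, Tue ✓
Months with five Sundays: Mar, Jun, Sep, Dec.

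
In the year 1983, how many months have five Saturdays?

5

A month has five Saturdays exactly when Saturday falls within its first (length − 28) days.
Jan: 31 days, starts Sat → 5 of Sat, Sun, Mon ✓
Feb: 28 days, starts Tue → 5 of (none)
Mar: 31 days, starts Tue → 5 of Tue, Wed, Thu
Apr: 30 days, starts Fri → 5 of Fri, Sat ✓
May: 31 days, starts Sun → 5 of Sun, Mon, Tue
Jun: 30 days, starts Wed → 5 of Wed, Thu
Jul: 31 days, starts Fri → 5 of Fri, Sat, Sun ✓
Aug: 31 days, starts Mon → 5 of Mon, Tue, Wed
Sep: 30 days, starts Thu → 5 of Thu, Fri
Oct: 31 days, starts Sat → 5 of Sat, Sun, Mon ✓
Nov: 30 days, starts Tue → 5 of Tue, Wed
Dec: 31 days, starts Thu → 5 of Thu, Fri, Sat ✓
Months with five Saturdays: Jan, Apr, Jul, Oct, Dec.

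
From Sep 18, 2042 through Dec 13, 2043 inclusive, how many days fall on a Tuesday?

64

Sep 18, 2042 is a Thursday.
From Sep 18, 2042 to Dec 13, 2043 is 452 days inclusive.
452 = 7 × 64 + 4, so there are 64 full weeks plus 4 extra days.
Each full week contributes one Tuesday: 64 so far.
The 4 extra days are Thu, Fri, Sat, Sun — none qualify.
Total: 64 + 0 = 64.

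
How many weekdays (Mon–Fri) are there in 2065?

January 1, 2065 is a Thursday.
From January 1, 2065 to December 31, 2065 is 365 days inclusive.
365 = 7 × 52 + 1, so there are 52 full weeks plus 1 extra day.
Each full week contributes 5 weekdays (Mon–Fri): 52 × 5 = 260.
The 1 extra day is Thu — 1 of them qualifies.
Total: 260 + 1 = 261.

261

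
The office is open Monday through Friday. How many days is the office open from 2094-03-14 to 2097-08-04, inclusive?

2094-03-14 is a Sunday.
From 2094-03-14 to 2097-08-04 is 1240 days inclusive.
1240 = 7 × 177 + 1, so there are 177 full weeks plus 1 extra day.
Each full week contributes 5 weekdays (Mon–Fri): 177 × 5 = 885.
The 1 extra day is Sunday — none qualify.
Total: 885 + 0 = 885.

885 weekdays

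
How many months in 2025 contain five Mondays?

A month has five Mondays exactly when Monday falls within its first (length − 28) days.
Jan: 31 days, starts Wed → 5 of Wed, Thu, Fri
Feb: 28 days, starts Sat → 5 of (none)
Mar: 31 days, starts Sat → 5 of Sat, Sun, Mon ✓
Apr: 30 days, starts Tue → 5 of Tue, Wed
May: 31 days, starts Thu → 5 of Thu, Fri, Sat
Jun: 30 days, starts Sun → 5 of Sun, Mon ✓
Jul: 31 days, starts Tue → 5 of Tue, Wed, Thu
Aug: 31 days, starts Fri → 5 of Fri, Sat, Sun
Sep: 30 days, starts Mon → 5 of Mon, Tue ✓
Oct: 31 days, starts Wed → 5 of Wed, Thu, Fri
Nov: 30 days, starts Sat → 5 of Sat, Sun
Dec: 31 days, starts Mon → 5 of Mon, Tue, Wed ✓
Months with five Mondays: Mar, Jun, Sep, Dec.

4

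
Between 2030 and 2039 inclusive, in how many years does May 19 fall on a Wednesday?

2

Day of week of May 19 in each year:
2030: Sun, 2031: Mon, 2032: Wed ✓, 2033: Thu, 2034: Fri, 2035: Sat, 2036: Mon, 2037: Tue, 2038: Wed ✓, 2039: Thu
Wednesdays: 2032, 2038.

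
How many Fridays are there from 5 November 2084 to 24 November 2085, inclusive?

55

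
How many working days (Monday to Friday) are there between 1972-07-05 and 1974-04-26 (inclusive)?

1972-07-05 is a Wednesday.
The range spans 661 days (inclusive of both endpoints).
661 = 7 × 94 + 3, so there are 94 full weeks plus 3 extra days.
Each full week contributes 5 weekdays (Mon–Fri): 94 × 5 = 470.
The 3 extra days are Wed, Thu, Fri — 3 of them qualify.
Total: 470 + 3 = 473.

473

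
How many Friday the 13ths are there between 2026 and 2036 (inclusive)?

18

Friday-the-13ths by year:
2026: Feb, Mar, Nov
2027: Aug
2028: Oct
2029: Apr, Jul
2030: Sep, Dec
2031: Jun
2032: Feb, Aug
2033: May
2034: Jan, Oct
2035: Apr, Jul
2036: Jun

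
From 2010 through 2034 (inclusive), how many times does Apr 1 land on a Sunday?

Day of week of April 1 in each year:
2010: Thu, 2011: Fri, 2012: Sun ✓, 2013: Mon, 2014: Tue, 2015: Wed, 2016: Fri, 2017: Sat, 2018: Sun ✓, 2019: Mon, 2020: Wed, 2021: Thu, 2022: Fri, 2023: Sat, 2024: Mon, 2025: Tue, 2026: Wed, 2027: Thu, 2028: Sat, 2029: Sun ✓, 2030: Mon, 2031: Tue, 2032: Thu, 2033: Fri, 2034: Sat
Sundays: 2012, 2018, 2029.

3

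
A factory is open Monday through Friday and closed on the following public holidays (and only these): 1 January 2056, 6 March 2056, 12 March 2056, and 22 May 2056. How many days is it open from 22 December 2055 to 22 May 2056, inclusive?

22 December 2055 is a Wednesday.
The range spans 153 days (inclusive of both endpoints).
153 = 7 × 21 + 6, so there are 21 full weeks plus 6 extra days.
Each full week contributes 5 weekdays (Mon–Fri): 21 × 5 = 105.
The 6 extra days are Wed, Thu, Fri, Sat, Sun, Mon — 4 of them qualify.
Total: 105 + 4 = 109.
Holidays: 1 January 2056 (Sat); 6 March 2056 (Mon); 12 March 2056 (Sun); 22 May 2056 (Mon).
2 of the 4 holidays fall on weekdays; the rest are weekends and were already excluded.
Business days: 109 − 2 = 107.

107 business days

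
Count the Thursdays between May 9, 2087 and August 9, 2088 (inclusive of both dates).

May 9, 2087 is a Friday.
The range spans 459 days (inclusive of both endpoints).
459 = 7 × 65 + 4, so there are 65 full weeks plus 4 extra days.
Each full week contributes one Thursday: 65 so far.
The 4 extra days are Friday, Saturday, Sunday, Monday — none qualify.
Total: 65 + 0 = 65.

65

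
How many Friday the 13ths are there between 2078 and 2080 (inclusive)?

5

Friday-the-13ths by year:
2078: May
2079: Jan, Oct
2080: Sep, Dec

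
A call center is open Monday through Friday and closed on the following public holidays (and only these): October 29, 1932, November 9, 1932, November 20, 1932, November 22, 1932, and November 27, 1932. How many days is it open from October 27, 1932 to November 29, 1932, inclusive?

October 27, 1932 is a Thursday.
That's 34 days from start to end, counting both.
34 = 7 × 4 + 6, so there are 4 full weeks plus 6 extra days.
Each full week contributes 5 weekdays (Mon–Fri): 4 × 5 = 20.
The 6 extra days are Thu, Fri, Sat, Sun, Mon, Tue — 4 of them qualify.
Total: 20 + 4 = 24.
Holidays: October 29, 1932 (Sat); November 9, 1932 (Wed); November 20, 1932 (Sun); November 22, 1932 (Tue); November 27, 1932 (Sun).
2 of the 5 holidays fall on weekdays; the rest are weekends and were already excluded.
Business days: 24 − 2 = 22.

22 working days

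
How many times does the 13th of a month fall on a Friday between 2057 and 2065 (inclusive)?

Friday-the-13ths by year:
2057: Apr, Jul
2058: Sep, Dec
2059: Jun
2060: Feb, Aug
2061: May
2062: Jan, Oct
2063: Apr, Jul
2064: Jun
2065: Feb, Mar, Nov

16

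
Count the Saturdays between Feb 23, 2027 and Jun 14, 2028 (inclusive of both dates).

68 Saturdays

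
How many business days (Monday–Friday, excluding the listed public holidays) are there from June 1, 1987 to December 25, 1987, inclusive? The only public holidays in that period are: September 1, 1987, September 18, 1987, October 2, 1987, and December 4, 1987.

146

June 1, 1987 is a Monday.
That's 208 days from start to end, counting both.
208 = 7 × 29 + 5, so there are 29 full weeks plus 5 extra days.
Each full week contributes 5 weekdays (Mon–Fri): 29 × 5 = 145.
The 5 extra days are Monday, Tuesday, Wednesday, Thursday, Friday — 5 of them qualify.
Total: 145 + 5 = 150.
Holidays: September 1, 1987 (Tue); September 18, 1987 (Fri); October 2, 1987 (Fri); December 4, 1987 (Fri).
All 4 holidays fall on weekdays, so subtract 4.
Business days: 150 − 4 = 146.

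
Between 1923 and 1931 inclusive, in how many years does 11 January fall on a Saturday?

1

Day of week of January 11 in each year:
1923: Thu, 1924: Fri, 1925: Sun, 1926: Mon, 1927: Tue, 1928: Wed, 1929: Fri, 1930: Sat ✓, 1931: Sun
Saturdays: 1930.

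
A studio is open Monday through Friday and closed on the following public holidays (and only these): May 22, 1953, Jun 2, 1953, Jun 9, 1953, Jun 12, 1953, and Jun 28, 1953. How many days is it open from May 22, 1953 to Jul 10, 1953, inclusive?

32

May 22, 1953 is a Friday.
The range spans 50 days (inclusive of both endpoints).
50 = 7 × 7 + 1, so there are 7 full weeks plus 1 extra day.
Each full week contributes 5 weekdays (Mon–Fri): 7 × 5 = 35.
The 1 extra day is Fri — 1 of them qualifies.
Total: 35 + 1 = 36.
Holidays: May 22, 1953 (Fri); Jun 2, 1953 (Tue); Jun 9, 1953 (Tue); Jun 12, 1953 (Fri); Jun 28, 1953 (Sun).
4 of the 5 holidays fall on weekdays; the rest are weekends and were already excluded.
Business days: 36 − 4 = 32.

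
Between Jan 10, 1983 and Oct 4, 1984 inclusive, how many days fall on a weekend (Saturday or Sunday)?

180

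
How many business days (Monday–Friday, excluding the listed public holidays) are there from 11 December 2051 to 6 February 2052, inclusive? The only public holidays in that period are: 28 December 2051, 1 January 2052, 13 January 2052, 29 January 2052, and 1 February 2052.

11 December 2051 is a Monday.
The range spans 58 days (inclusive of both endpoints).
58 = 7 × 8 + 2, so there are 8 full weeks plus 2 extra days.
Each full week contributes 5 weekdays (Mon–Fri): 8 × 5 = 40.
The 2 extra days are Mon, Tue — 2 of them qualify.
Total: 40 + 2 = 42.
Holidays: 28 December 2051 (Thu); 1 January 2052 (Mon); 13 January 2052 (Sat); 29 January 2052 (Mon); 1 February 2052 (Thu).
4 of the 5 holidays fall on weekdays; the rest are weekends and were already excluded.
Business days: 42 − 4 = 38.

38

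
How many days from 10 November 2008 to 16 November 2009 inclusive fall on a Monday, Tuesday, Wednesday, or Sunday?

213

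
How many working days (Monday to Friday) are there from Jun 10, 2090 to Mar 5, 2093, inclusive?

714

Jun 10, 2090 is a Saturday.
From Jun 10, 2090 to Mar 5, 2093 is 1000 days inclusive.
1000 = 7 × 142 + 6, so there are 142 full weeks plus 6 extra days.
Each full week contributes 5 weekdays (Mon–Fri): 142 × 5 = 710.
The 6 extra days are Saturday, Sunday, Monday, Tuesday, Wednesday, Thursday — 4 of them qualify.
Total: 710 + 4 = 714.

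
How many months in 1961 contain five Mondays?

4

A month has five Mondays exactly when Monday falls within its first (length − 28) days.
Jan: 31 days, starts Sun → 5 of Sun, Mon, Tue ✓
Feb: 28 days, starts Wed → 5 of (none)
Mar: 31 days, starts Wed → 5 of Wed, Thu, Fri
Apr: 30 days, starts Sat → 5 of Sat, Sun
May: 31 days, starts Mon → 5 of Mon, Tue, Wed ✓
Jun: 30 days, starts Thu → 5 of Thu, Fri
Jul: 31 days, starts Sat → 5 of Sat, Sun, Mon ✓
Aug: 31 days, starts Tue → 5 of Tue, Wed, Thu
Sep: 30 days, starts Fri → 5 of Fri, Sat
Oct: 31 days, starts Sun → 5 of Sun, Mon, Tue ✓
Nov: 30 days, starts Wed → 5 of Wed, Thu
Dec: 31 days, starts Fri → 5 of Fri, Sat, Sun
Months with five Mondays: Jan, May, Jul, Oct.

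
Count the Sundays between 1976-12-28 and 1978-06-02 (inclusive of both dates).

74 Sundays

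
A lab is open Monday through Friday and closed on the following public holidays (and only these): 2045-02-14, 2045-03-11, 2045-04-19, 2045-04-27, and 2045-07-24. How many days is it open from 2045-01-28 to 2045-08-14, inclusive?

137

2045-01-28 is a Saturday.
The range spans 199 days (inclusive of both endpoints).
199 = 7 × 28 + 3, so there are 28 full weeks plus 3 extra days.
Each full week contributes 5 weekdays (Mon–Fri): 28 × 5 = 140.
The 3 extra days are Saturday, Sunday, Monday — 1 of them qualifies.
Total: 140 + 1 = 141.
Holidays: 2045-02-14 (Tue); 2045-03-11 (Sat); 2045-04-19 (Wed); 2045-04-27 (Thu); 2045-07-24 (Mon).
4 of the 5 holidays fall on weekdays; the rest are weekends and were already excluded.
Business days: 141 − 4 = 137.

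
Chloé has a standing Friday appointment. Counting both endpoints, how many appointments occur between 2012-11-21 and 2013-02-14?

12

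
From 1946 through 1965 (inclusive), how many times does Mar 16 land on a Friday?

Day of week of March 16 in each year:
1946: Sat, 1947: Sun, 1948: Tue, 1949: Wed, 1950: Thu, 1951: Fri ✓, 1952: Sun, 1953: Mon, 1954: Tue, 1955: Wed, 1956: Fri ✓, 1957: Sat, 1958: Sun, 1959: Mon, 1960: Wed, 1961: Thu, 1962: Fri ✓, 1963: Sat, 1964: Mon, 1965: Tue
Fridays: 1951, 1956, 1962.

3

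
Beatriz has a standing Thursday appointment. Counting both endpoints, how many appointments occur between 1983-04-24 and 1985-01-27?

92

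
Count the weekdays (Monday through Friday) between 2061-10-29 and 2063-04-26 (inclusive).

389 weekdays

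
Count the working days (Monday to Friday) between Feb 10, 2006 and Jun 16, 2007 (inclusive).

351

Feb 10, 2006 is a Friday.
That's 492 days from start to end, counting both.
492 = 7 × 70 + 2, so there are 70 full weeks plus 2 extra days.
Each full week contributes 5 weekdays (Mon–Fri): 70 × 5 = 350.
The 2 extra days are Fri, Sat — 1 of them qualifies.
Total: 350 + 1 = 351.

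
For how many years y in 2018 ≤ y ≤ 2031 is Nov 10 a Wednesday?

Day of week of November 10 in each year:
2018: Sat, 2019: Sun, 2020: Tue, 2021: Wed ✓, 2022: Thu, 2023: Fri, 2024: Sun, 2025: Mon, 2026: Tue, 2027: Wed ✓, 2028: Fri, 2029: Sat, 2030: Sun, 2031: Mon
Wednesdays: 2021, 2027.

2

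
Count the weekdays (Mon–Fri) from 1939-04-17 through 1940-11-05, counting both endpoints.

1939-04-17 is a Monday.
From 1939-04-17 to 1940-11-05 is 569 days inclusive.
569 = 7 × 81 + 2, so there are 81 full weeks plus 2 extra days.
Each full week contributes 5 weekdays (Mon–Fri): 81 × 5 = 405.
The 2 extra days are Mon, Tue — 2 of them qualify.
Total: 405 + 2 = 407.

407 weekdays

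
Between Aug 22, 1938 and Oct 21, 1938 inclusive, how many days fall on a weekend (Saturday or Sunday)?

16

Aug 22, 1938 is a Monday.
The range spans 61 days (inclusive of both endpoints).
61 = 7 × 8 + 5, so there are 8 full weeks plus 5 extra days.
Each full week contributes 2 weekend days (Sat, Sun): 8 × 2 = 16.
The 5 extra days are Mon, Tue, Wed, Thu, Fri — none qualify.
Total: 16 + 0 = 16.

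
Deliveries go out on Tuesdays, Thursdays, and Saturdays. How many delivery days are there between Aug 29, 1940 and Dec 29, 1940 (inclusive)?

53

Aug 29, 1940 is a Thursday.
The range spans 123 days (inclusive of both endpoints).
123 = 7 × 17 + 4, so there are 17 full weeks plus 4 extra days.
Each full week contributes 3 days from the set (Tue, Thu, Sat): 17 × 3 = 51.
The 4 extra days are Thursday, Friday, Saturday, Sunday — 2 of them qualify.
Total: 51 + 2 = 53.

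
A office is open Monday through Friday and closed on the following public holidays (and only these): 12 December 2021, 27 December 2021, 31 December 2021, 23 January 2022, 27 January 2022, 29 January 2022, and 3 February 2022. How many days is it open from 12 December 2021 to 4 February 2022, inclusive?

12 December 2021 is a Sunday.
The range spans 55 days (inclusive of both endpoints).
55 = 7 × 7 + 6, so there are 7 full weeks plus 6 extra days.
Each full week contributes 5 weekdays (Mon–Fri): 7 × 5 = 35.
The 6 extra days are Sunday, Monday, Tuesday, Wednesday, Thursday, Friday — 5 of them qualify.
Total: 35 + 5 = 40.
Holidays: 12 December 2021 (Sun); 27 December 2021 (Mon); 31 December 2021 (Fri); 23 January 2022 (Sun); 27 January 2022 (Thu); 29 January 2022 (Sat); 3 February 2022 (Thu).
4 of the 7 holidays fall on weekdays; the rest are weekends and were already excluded.
Business days: 40 − 4 = 36.

36 working days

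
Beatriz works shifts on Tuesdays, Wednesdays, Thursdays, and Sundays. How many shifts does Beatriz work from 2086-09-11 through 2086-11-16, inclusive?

38

2086-09-11 is a Wednesday.
That's 67 days from start to end, counting both.
67 = 7 × 9 + 4, so there are 9 full weeks plus 4 extra days.
Each full week contributes 4 days from the set (Tue, Wed, Thu, Sun): 9 × 4 = 36.
The 4 extra days are Wednesday, Thursday, Friday, Saturday — 2 of them qualify.
Total: 36 + 2 = 38.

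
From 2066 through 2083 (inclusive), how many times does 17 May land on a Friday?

3

Day of week of May 17 in each year:
2066: Mon, 2067: Tue, 2068: Thu, 2069: Fri ✓, 2070: Sat, 2071: Sun, 2072: Tue, 2073: Wed, 2074: Thu, 2075: Fri ✓, 2076: Sun, 2077: Mon, 2078: Tue, 2079: Wed, 2080: Fri ✓, 2081: Sat, 2082: Sun, 2083: Mon
Fridays: 2069, 2075, 2080.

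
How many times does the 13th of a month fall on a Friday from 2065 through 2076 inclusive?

Friday-the-13ths by year:
2065: Feb, Mar, Nov
2066: Aug
2067: May
2068: Jan, Apr, Jul
2069: Sep, Dec
2070: Jun
2071: Feb, Mar, Nov
2072: May
2073: Jan, Oct
2074: Apr, Jul
2075: Sep, Dec
2076: Mar, Nov

23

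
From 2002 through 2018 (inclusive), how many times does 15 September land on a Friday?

2

Day of week of September 15 in each year:
2002: Sun, 2003: Mon, 2004: Wed, 2005: Thu, 2006: Fri ✓, 2007: Sat, 2008: Mon, 2009: Tue, 2010: Wed, 2011: Thu, 2012: Sat, 2013: Sun, 2014: Mon, 2015: Tue, 2016: Thu, 2017: Fri ✓, 2018: Sat
Fridays: 2006, 2017.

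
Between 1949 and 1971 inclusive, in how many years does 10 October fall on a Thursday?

3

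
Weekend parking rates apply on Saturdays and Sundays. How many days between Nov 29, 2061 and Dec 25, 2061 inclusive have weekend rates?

8

Nov 29, 2061 is a Tuesday.
The range spans 27 days (inclusive of both endpoints).
27 = 7 × 3 + 6, so there are 3 full weeks plus 6 extra days.
Each full week contributes 2 weekend days (Sat, Sun): 3 × 2 = 6.
The 6 extra days are Tuesday, Wednesday, Thursday, Friday, Saturday, Sunday — 2 of them qualify.
Total: 6 + 2 = 8.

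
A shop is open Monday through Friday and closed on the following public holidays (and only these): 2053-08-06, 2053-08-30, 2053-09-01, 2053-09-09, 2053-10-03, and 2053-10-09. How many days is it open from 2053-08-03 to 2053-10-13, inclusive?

2053-08-03 is a Sunday.
That's 72 days from start to end, counting both.
72 = 7 × 10 + 2, so there are 10 full weeks plus 2 extra days.
Each full week contributes 5 weekdays (Mon–Fri): 10 × 5 = 50.
The 2 extra days are Sun, Mon — 1 of them qualifies.
Total: 50 + 1 = 51.
Holidays: 2053-08-06 (Wed); 2053-08-30 (Sat); 2053-09-01 (Mon); 2053-09-09 (Tue); 2053-10-03 (Fri); 2053-10-09 (Thu).
5 of the 6 holidays fall on weekdays; the rest are weekends and were already excluded.
Business days: 51 − 5 = 46.

46 business days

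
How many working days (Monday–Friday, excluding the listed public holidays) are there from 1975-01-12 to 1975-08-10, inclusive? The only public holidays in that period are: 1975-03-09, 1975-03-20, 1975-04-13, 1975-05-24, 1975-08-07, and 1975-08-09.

148

1975-01-12 is a Sunday.
The range spans 211 days (inclusive of both endpoints).
211 = 7 × 30 + 1, so there are 30 full weeks plus 1 extra day.
Each full week contributes 5 weekdays (Mon–Fri): 30 × 5 = 150.
The 1 extra day is Sun — none qualify.
Total: 150 + 0 = 150.
Holidays: 1975-03-09 (Sun); 1975-03-20 (Thu); 1975-04-13 (Sun); 1975-05-24 (Sat); 1975-08-07 (Thu); 1975-08-09 (Sat).
2 of the 6 holidays fall on weekdays; the rest are weekends and were already excluded.
Business days: 150 − 2 = 148.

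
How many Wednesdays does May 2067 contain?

2067-05-01 is a Sunday.
The range spans 31 days (inclusive of both endpoints).
31 = 7 × 4 + 3, so there are 4 full weeks plus 3 extra days.
Each full week contributes one Wednesday: 4 so far.
The 3 extra days are Sunday, Monday, Tuesday — none qualify.
Total: 4 + 0 = 4.

4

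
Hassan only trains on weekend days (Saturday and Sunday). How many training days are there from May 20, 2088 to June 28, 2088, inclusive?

May 20, 2088 is a Thursday.
That's 40 days from start to end, counting both.
40 = 7 × 5 + 5, so there are 5 full weeks plus 5 extra days.
Each full week contributes 2 weekend days (Sat, Sun): 5 × 2 = 10.
The 5 extra days are Thursday, Friday, Saturday, Sunday, Monday — 2 of them qualify.
Total: 10 + 2 = 12.

12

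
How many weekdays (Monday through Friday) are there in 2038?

261

2038-01-01 is a Friday.
From 2038-01-01 to 2038-12-31 is 365 days inclusive.
365 = 7 × 52 + 1, so there are 52 full weeks plus 1 extra day.
Each full week contributes 5 weekdays (Mon–Fri): 52 × 5 = 260.
The 1 extra day is Fri — 1 of them qualifies.
Total: 260 + 1 = 261.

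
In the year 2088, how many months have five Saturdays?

A month has five Saturdays exactly when Saturday falls within its first (length − 28) days.
Jan: 31 days, starts Thu → 5 of Thu, Fri, Sat ✓
Feb: 29 days, starts Sun → 5 of Sun
Mar: 31 days, starts Mon → 5 of Mon, Tue, Wed
Apr: 30 days, starts Thu → 5 of Thu, Fri
May: 31 days, starts Sat → 5 of Sat, Sun, Mon ✓
Jun: 30 days, starts Tue → 5 of Tue, Wed
Jul: 31 days, starts Thu → 5 of Thu, Fri, Sat ✓
Aug: 31 days, starts Sun → 5 of Sun, Mon, Tue
Sep: 30 days, starts Wed → 5 of Wed, Thu
Oct: 31 days, starts Fri → 5 of Fri, Sat, Sun ✓
Nov: 30 days, starts Mon → 5 of Mon, Tue
Dec: 31 days, starts Wed → 5 of Wed, Thu, Fri
Months with five Saturdays: Jan, May, Jul, Oct.

4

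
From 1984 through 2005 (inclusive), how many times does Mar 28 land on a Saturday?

Day of week of March 28 in each year:
1984: Wed, 1985: Thu, 1986: Fri, 1987: Sat ✓, 1988: Mon, 1989: Tue, 1990: Wed, 1991: Thu, 1992: Sat ✓, 1993: Sun, 1994: Mon, 1995: Tue, 1996: Thu, 1997: Fri, 1998: Sat ✓, 1999: Sun, 2000: Tue, 2001: Wed, 2002: Thu, 2003: Fri, 2004: Sun, 2005: Mon
Saturdays: 1987, 1992, 1998.

3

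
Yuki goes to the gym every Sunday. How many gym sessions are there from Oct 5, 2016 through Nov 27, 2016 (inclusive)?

Oct 5, 2016 is a Wednesday.
That's 54 days from start to end, counting both.
54 = 7 × 7 + 5, so there are 7 full weeks plus 5 extra days.
Each full week contributes one Sunday: 7 so far.
The 5 extra days are Wed, Thu, Fri, Sat, Sun — 1 of them qualifies.
Total: 7 + 1 = 8.

8 Sundays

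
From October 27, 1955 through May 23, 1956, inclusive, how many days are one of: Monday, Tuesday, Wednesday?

October 27, 1955 is a Thursday.
That's 210 days from start to end, counting both.
210 = 7 × 30, so the span is exactly 30 full weeks.
Each full week contributes 3 days from the set (Mon, Tue, Wed): 30 × 3 = 90.
Total: 90.

90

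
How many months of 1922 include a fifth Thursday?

4

A month has five Thursdays exactly when Thursday falls within its first (length − 28) days.
Jan: 31 days, starts Sun → 5 of Sun, Mon, Tue
Feb: 28 days, starts Wed → 5 of (none)
Mar: 31 days, starts Wed → 5 of Wed, Thu, Fri ✓
Apr: 30 days, starts Sat → 5 of Sat, Sun
May: 31 days, starts Mon → 5 of Mon, Tue, Wed
Jun: 30 days, starts Thu → 5 of Thu, Fri ✓
Jul: 31 days, starts Sat → 5 of Sat, Sun, Mon
Aug: 31 days, starts Tue → 5 of Tue, Wed, Thu ✓
Sep: 30 days, starts Fri → 5 of Fri, Sat
Oct: 31 days, starts Sun → 5 of Sun, Mon, Tue
Nov: 30 days, starts Wed → 5 of Wed, Thu ✓
Dec: 31 days, starts Fri → 5 of Fri, Sat, Sun
Months with five Thursdays: Mar, Jun, Aug, Nov.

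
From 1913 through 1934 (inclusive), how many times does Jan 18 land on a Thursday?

Day of week of January 18 in each year:
1913: Sat, 1914: Sun, 1915: Mon, 1916: Tue, 1917: Thu ✓, 1918: Fri, 1919: Sat, 1920: Sun, 1921: Tue, 1922: Wed, 1923: Thu ✓, 1924: Fri, 1925: Sun, 1926: Mon, 1927: Tue, 1928: Wed, 1929: Fri, 1930: Sat, 1931: Sun, 1932: Mon, 1933: Wed, 1934: Thu ✓
Thursdays: 1917, 1923, 1934.

3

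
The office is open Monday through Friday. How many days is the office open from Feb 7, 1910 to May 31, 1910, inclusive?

82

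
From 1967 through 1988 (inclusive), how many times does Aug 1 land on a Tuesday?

3

Day of week of August 1 in each year:
1967: Tue ✓, 1968: Thu, 1969: Fri, 1970: Sat, 1971: Sun, 1972: Tue ✓, 1973: Wed, 1974: Thu, 1975: Fri, 1976: Sun, 1977: Mon, 1978: Tue ✓, 1979: Wed, 1980: Fri, 1981: Sat, 1982: Sun, 1983: Mon, 1984: Wed, 1985: Thu, 1986: Fri, 1987: Sat, 1988: Mon
Tuesdays: 1967, 1972, 1978.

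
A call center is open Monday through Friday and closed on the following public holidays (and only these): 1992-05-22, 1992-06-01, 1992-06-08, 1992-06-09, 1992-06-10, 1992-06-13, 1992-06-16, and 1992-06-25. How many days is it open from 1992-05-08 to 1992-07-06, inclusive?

1992-05-08 is a Friday.
The range spans 60 days (inclusive of both endpoints).
60 = 7 × 8 + 4, so there are 8 full weeks plus 4 extra days.
Each full week contributes 5 weekdays (Mon–Fri): 8 × 5 = 40.
The 4 extra days are Friday, Saturday, Sunday, Monday — 2 of them qualify.
Total: 40 + 2 = 42.
Holidays: 1992-05-22 (Fri); 1992-06-01 (Mon); 1992-06-08 (Mon); 1992-06-09 (Tue); 1992-06-10 (Wed); 1992-06-13 (Sat); 1992-06-16 (Tue); 1992-06-25 (Thu).
7 of the 8 holidays fall on weekdays; the rest are weekends and were already excluded.
Business days: 42 − 7 = 35.

35 business days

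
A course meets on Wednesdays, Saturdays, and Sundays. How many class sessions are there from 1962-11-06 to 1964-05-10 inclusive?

1962-11-06 is a Tuesday.
That's 552 days from start to end, counting both.
552 = 7 × 78 + 6, so there are 78 full weeks plus 6 extra days.
Each full week contributes 3 days from the set (Wed, Sat, Sun): 78 × 3 = 234.
The 6 extra days are Tue, Wed, Thu, Fri, Sat, Sun — 3 of them qualify.
Total: 234 + 3 = 237.

237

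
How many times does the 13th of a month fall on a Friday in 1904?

The 13th falls on a Friday when the month's 13th has weekday Fri.
Jan 13 is Wed; Feb 13 is Sat; Mar 13 is Sun; Apr 13 is Wed; May 13 is Fri ✓; Jun 13 is Mon; Jul 13 is Wed; Aug 13 is Sat; Sep 13 is Tue; Oct 13 is Thu; Nov 13 is Sun; Dec 13 is Tue.
Friday the 13ths: May.

1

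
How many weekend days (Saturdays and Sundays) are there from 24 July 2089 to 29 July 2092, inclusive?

24 July 2089 is a Sunday.
That's 1102 days from start to end, counting both.
1102 = 7 × 157 + 3, so there are 157 full weeks plus 3 extra days.
Each full week contributes 2 weekend days (Sat, Sun): 157 × 2 = 314.
The 3 extra days are Sun, Mon, Tue — 1 of them qualifies.
Total: 314 + 1 = 315.

315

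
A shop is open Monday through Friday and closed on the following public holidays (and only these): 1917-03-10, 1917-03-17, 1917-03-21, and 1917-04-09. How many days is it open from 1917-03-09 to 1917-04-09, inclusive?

20

1917-03-09 is a Friday.
That's 32 days from start to end, counting both.
32 = 7 × 4 + 4, so there are 4 full weeks plus 4 extra days.
Each full week contributes 5 weekdays (Mon–Fri): 4 × 5 = 20.
The 4 extra days are Friday, Saturday, Sunday, Monday — 2 of them qualify.
Total: 20 + 2 = 22.
Holidays: 1917-03-10 (Sat); 1917-03-17 (Sat); 1917-03-21 (Wed); 1917-04-09 (Mon).
2 of the 4 holidays fall on weekdays; the rest are weekends and were already excluded.
Business days: 22 − 2 = 20.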